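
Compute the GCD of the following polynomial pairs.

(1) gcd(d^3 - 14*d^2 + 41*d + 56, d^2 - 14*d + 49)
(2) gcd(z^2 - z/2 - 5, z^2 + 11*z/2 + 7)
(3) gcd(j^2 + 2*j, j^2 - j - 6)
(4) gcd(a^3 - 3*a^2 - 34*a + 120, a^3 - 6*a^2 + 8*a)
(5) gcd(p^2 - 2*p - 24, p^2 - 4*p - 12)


(1) = gcd((d - 8)*(d - 7)*(d + 1), (d - 7)^2) = d - 7
(2) = z + 2
(3) = j + 2
(4) = a - 4
(5) = gcd((p - 6)*(p + 4), (p - 6)*(p + 2)) = p - 6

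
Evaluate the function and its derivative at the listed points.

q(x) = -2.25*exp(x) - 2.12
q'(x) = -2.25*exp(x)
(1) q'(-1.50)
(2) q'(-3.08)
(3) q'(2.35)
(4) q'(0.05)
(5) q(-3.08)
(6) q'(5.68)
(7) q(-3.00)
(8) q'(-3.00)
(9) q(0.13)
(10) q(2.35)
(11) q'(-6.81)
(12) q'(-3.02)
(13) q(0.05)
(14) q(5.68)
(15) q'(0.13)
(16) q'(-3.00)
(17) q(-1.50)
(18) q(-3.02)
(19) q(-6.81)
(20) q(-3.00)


(1) = -0.50
(2) = -0.10
(3) = -23.59
(4) = -2.37
(5) = -2.22
(6) = -659.14
(7) = -2.23
(8) = -0.11
(9) = -4.68
(10) = -25.71
(11) = -0.00
(12) = -0.11
(13) = -4.49
(14) = -661.26
(15) = -2.56
(16) = -0.11
(17) = -2.62
(18) = -2.23
(19) = -2.12
(20) = -2.23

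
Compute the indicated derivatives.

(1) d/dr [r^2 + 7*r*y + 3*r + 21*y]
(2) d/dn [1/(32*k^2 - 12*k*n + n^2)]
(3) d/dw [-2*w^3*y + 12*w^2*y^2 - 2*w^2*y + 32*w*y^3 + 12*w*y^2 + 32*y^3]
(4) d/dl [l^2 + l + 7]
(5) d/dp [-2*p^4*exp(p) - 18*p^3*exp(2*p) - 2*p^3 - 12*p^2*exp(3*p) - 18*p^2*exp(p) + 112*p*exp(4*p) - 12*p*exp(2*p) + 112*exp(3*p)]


(1) = 2*r + 7*y + 3
(2) = 2*(6*k - n)/(32*k^2 - 12*k*n + n^2)^2
(3) = 2*y*(-3*w^2 + 12*w*y - 2*w + 16*y^2 + 6*y)
(4) = 2*l + 1
(5) = -2*p^4*exp(p) - 36*p^3*exp(2*p) - 8*p^3*exp(p) - 36*p^2*exp(3*p) - 54*p^2*exp(2*p) - 18*p^2*exp(p) - 6*p^2 + 448*p*exp(4*p) - 24*p*exp(3*p) - 24*p*exp(2*p) - 36*p*exp(p) + 112*exp(4*p) + 336*exp(3*p) - 12*exp(2*p)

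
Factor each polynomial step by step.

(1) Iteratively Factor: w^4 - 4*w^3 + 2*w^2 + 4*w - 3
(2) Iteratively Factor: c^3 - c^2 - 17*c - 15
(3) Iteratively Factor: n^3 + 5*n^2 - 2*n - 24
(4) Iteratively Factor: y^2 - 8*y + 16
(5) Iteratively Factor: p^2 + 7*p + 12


(1) = (w - 1)*(w^3 - 3*w^2 - w + 3) = (w - 1)^2*(w^2 - 2*w - 3) = (w - 1)^2*(w + 1)*(w - 3)
(2) = (c + 1)*(c^2 - 2*c - 15) = (c + 1)*(c + 3)*(c - 5)
(3) = (n - 2)*(n^2 + 7*n + 12) = (n - 2)*(n + 3)*(n + 4)
(4) = (y - 4)*(y - 4)
(5) = (p + 3)*(p + 4)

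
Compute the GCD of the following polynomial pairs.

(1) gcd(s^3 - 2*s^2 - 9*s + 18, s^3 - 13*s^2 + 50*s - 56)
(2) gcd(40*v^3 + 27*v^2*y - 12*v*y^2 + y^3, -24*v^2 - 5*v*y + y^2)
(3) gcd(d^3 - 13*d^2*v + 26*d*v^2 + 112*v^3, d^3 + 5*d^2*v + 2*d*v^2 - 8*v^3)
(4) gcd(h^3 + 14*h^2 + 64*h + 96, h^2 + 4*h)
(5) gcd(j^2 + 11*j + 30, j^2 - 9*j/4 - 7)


(1) = gcd((s - 3)*(s - 2)*(s + 3), (s - 7)*(s - 4)*(s - 2)) = s - 2
(2) = gcd((-8*v + y)*(-5*v + y)*(v + y), (-8*v + y)*(3*v + y)) = -8*v + y
(3) = gcd((d - 8*v)*(d - 7*v)*(d + 2*v), (d - v)*(d + 2*v)*(d + 4*v)) = d + 2*v
(4) = h + 4
(5) = 1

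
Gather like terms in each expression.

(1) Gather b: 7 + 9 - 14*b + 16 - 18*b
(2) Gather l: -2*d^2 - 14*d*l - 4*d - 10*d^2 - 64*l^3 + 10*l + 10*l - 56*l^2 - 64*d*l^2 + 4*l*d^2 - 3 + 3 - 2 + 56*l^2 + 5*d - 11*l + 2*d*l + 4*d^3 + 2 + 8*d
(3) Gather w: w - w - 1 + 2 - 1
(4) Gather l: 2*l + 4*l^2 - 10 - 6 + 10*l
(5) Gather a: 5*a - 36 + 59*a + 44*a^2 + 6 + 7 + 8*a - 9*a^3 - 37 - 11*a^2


(1) = 32 - 32*b
(2) = 4*d^3 - 12*d^2 - 64*d*l^2 + 9*d - 64*l^3 + l*(4*d^2 - 12*d + 9)
(3) = 0
(4) = 4*l^2 + 12*l - 16
(5) = -9*a^3 + 33*a^2 + 72*a - 60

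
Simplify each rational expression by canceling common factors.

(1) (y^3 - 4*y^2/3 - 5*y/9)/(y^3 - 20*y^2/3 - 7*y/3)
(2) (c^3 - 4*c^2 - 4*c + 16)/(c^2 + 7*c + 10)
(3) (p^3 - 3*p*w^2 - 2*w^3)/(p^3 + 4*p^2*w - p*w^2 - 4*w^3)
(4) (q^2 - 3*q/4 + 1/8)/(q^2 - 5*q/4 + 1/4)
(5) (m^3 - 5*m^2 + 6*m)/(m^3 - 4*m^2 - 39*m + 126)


(1) = (3*y - 5)/(3*y - 21)
(2) = (c^2 - 6*c + 8)/(c + 5)
(3) = (p^2 - p*w - 2*w^2)/(p^2 + 3*p*w - 4*w^2)
(4) = (2*q - 1)/(2*q - 2)
(5) = (m^2 - 2*m)/(m^2 - m - 42)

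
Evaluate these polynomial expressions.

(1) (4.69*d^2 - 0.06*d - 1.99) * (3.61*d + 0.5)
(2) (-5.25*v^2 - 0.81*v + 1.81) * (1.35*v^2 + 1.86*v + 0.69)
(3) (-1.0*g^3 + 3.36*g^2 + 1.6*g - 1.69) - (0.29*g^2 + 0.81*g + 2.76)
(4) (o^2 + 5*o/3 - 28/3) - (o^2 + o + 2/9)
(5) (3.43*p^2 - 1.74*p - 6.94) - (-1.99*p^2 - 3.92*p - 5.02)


(1) = 16.9309*d^3 + 2.1284*d^2 - 7.2139*d - 0.995
(2) = -7.0875*v^4 - 10.8585*v^3 - 2.6856*v^2 + 2.8077*v + 1.2489
(3) = -1.0*g^3 + 3.07*g^2 + 0.79*g - 4.45
(4) = 2*o/3 - 86/9
(5) = 5.42*p^2 + 2.18*p - 1.92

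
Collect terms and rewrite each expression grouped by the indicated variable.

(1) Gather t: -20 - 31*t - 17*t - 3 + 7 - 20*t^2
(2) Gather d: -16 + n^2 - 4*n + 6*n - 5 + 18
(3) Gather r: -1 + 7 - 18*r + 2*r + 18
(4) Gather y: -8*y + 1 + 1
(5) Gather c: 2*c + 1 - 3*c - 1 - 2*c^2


(1) = -20*t^2 - 48*t - 16
(2) = n^2 + 2*n - 3
(3) = 24 - 16*r
(4) = 2 - 8*y
(5) = -2*c^2 - c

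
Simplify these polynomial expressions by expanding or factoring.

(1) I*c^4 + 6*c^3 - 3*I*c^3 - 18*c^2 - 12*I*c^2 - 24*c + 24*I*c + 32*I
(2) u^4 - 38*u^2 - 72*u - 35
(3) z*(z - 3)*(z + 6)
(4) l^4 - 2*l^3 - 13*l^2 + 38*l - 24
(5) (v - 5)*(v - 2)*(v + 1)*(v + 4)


(1) = (c - 4)*(c - 4*I)*(c - 2*I)*(I*c + I)
(2) = (u - 7)*(u + 1)^2*(u + 5)
(3) = z^3 + 3*z^2 - 18*z
(4) = (l - 3)*(l - 2)*(l - 1)*(l + 4)
(5) = v^4 - 2*v^3 - 21*v^2 + 22*v + 40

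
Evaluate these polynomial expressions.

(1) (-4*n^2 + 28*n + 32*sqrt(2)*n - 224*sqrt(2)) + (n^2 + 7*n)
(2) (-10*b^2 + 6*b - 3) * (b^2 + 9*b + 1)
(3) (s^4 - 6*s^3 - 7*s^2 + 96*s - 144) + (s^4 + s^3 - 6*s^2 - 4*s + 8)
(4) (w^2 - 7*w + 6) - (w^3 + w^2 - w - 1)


(1) = -3*n^2 + 35*n + 32*sqrt(2)*n - 224*sqrt(2)
(2) = -10*b^4 - 84*b^3 + 41*b^2 - 21*b - 3
(3) = 2*s^4 - 5*s^3 - 13*s^2 + 92*s - 136
(4) = -w^3 - 6*w + 7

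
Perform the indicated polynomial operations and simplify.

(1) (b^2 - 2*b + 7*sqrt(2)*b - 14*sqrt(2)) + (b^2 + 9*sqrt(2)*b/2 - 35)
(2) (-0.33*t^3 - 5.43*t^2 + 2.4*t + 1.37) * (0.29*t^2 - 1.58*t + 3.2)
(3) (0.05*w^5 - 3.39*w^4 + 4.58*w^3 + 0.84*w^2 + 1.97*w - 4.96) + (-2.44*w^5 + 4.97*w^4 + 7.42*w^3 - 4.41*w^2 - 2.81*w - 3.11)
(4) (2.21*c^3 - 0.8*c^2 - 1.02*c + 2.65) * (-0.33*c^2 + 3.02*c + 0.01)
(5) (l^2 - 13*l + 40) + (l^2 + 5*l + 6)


(1) = 2*b^2 - 2*b + 23*sqrt(2)*b/2 - 35 - 14*sqrt(2)
(2) = -0.0957*t^5 - 1.0533*t^4 + 8.2194*t^3 - 20.7707*t^2 + 5.5154*t + 4.384
(3) = -2.39*w^5 + 1.58*w^4 + 12.0*w^3 - 3.57*w^2 - 0.84*w - 8.07
(4) = -0.7293*c^5 + 6.9382*c^4 - 2.0573*c^3 - 3.9629*c^2 + 7.9928*c + 0.0265
(5) = 2*l^2 - 8*l + 46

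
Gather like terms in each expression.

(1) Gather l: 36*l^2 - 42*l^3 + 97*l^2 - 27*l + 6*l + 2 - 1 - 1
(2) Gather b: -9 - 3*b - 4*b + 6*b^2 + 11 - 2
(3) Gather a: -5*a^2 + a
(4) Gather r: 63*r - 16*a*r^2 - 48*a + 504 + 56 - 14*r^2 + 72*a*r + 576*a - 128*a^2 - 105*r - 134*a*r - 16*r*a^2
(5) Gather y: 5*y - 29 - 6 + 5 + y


(1) = -42*l^3 + 133*l^2 - 21*l
(2) = 6*b^2 - 7*b
(3) = -5*a^2 + a
(4) = -128*a^2 + 528*a + r^2*(-16*a - 14) + r*(-16*a^2 - 62*a - 42) + 560
(5) = 6*y - 30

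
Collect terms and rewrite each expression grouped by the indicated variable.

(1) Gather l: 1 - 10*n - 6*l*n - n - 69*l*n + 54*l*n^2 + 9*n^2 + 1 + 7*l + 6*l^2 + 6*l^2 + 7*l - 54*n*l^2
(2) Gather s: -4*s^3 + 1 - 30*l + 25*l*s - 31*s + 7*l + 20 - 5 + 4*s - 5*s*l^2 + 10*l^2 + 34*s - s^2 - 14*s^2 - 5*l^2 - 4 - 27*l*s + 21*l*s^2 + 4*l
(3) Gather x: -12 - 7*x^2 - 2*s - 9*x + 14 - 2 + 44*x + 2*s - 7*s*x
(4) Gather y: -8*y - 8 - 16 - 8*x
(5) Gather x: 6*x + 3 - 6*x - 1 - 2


(1) = l^2*(12 - 54*n) + l*(54*n^2 - 75*n + 14) + 9*n^2 - 11*n + 2
(2) = 5*l^2 - 19*l - 4*s^3 + s^2*(21*l - 15) + s*(-5*l^2 - 2*l + 7) + 12
(3) = -7*x^2 + x*(35 - 7*s)
(4) = -8*x - 8*y - 24
(5) = 0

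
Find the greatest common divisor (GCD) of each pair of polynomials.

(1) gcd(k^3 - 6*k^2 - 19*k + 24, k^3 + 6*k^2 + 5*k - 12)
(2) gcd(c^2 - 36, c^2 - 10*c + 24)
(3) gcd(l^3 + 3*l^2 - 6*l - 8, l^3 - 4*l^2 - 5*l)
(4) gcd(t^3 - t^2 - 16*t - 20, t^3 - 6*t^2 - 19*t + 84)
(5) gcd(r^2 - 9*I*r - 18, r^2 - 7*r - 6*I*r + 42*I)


(1) = k^2 + 2*k - 3
(2) = gcd((c - 6)*(c + 6), (c - 6)*(c - 4)) = c - 6
(3) = l + 1
(4) = gcd((t - 5)*(t + 2)^2, (t - 7)*(t - 3)*(t + 4)) = 1
(5) = r - 6*I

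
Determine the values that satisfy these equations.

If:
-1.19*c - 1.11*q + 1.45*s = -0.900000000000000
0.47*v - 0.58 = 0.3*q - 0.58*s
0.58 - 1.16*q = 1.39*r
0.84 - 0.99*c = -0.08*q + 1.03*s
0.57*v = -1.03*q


Then:
c = 1.05
q = -0.63
r = 0.94
s = -0.24
v = 1.13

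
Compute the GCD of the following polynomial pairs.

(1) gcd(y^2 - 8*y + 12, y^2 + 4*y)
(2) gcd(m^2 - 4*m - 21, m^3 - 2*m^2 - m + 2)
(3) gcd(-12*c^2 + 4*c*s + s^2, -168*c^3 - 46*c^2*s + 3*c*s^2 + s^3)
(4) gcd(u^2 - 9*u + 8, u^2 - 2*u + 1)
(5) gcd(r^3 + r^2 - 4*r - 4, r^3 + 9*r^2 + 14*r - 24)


(1) = gcd((y - 6)*(y - 2), y*(y + 4)) = 1
(2) = gcd((m - 7)*(m + 3), (m - 2)*(m - 1)*(m + 1)) = 1
(3) = 6*c + s
(4) = u - 1
(5) = 1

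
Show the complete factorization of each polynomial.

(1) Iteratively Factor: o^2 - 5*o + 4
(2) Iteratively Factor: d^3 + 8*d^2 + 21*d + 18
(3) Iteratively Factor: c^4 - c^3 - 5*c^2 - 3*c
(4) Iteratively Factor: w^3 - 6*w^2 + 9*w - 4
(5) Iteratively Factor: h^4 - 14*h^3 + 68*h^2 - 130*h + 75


(1) = (o - 1)*(o - 4)
(2) = (d + 2)*(d^2 + 6*d + 9) = (d + 2)*(d + 3)*(d + 3)
(3) = (c + 1)*(c^3 - 2*c^2 - 3*c) = (c - 3)*(c + 1)*(c^2 + c) = c*(c - 3)*(c + 1)*(c + 1)
(4) = (w - 1)*(w^2 - 5*w + 4) = (w - 4)*(w - 1)*(w - 1)
(5) = (h - 5)*(h^3 - 9*h^2 + 23*h - 15) = (h - 5)^2*(h^2 - 4*h + 3) = (h - 5)^2*(h - 3)*(h - 1)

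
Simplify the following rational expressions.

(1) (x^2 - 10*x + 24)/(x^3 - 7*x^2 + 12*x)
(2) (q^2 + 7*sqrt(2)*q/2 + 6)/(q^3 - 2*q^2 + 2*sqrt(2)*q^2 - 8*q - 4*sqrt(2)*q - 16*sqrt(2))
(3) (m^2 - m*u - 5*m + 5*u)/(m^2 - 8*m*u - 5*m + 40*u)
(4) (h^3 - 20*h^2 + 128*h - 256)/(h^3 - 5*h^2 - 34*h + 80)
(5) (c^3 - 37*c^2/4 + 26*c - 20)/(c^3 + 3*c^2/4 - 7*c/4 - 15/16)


(1) = (x - 6)/(x^2 - 3*x)
(2) = (2*q + 3*sqrt(2))/(2*q^2 - 4*q - 16)
(3) = (-m + u)/(-m + 8*u)
(4) = (h^2 - 12*h + 32)/(h^2 + 3*h - 10)
(5) = (4*c^2 - 32*c + 64)/(4*c^2 + 8*c + 3)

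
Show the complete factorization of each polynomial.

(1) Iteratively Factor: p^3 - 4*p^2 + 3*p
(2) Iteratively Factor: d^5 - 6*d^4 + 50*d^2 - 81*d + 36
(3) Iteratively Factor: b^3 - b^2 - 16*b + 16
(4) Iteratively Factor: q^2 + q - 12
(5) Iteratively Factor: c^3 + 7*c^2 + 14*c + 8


(1) = (p - 1)*(p^2 - 3*p) = (p - 3)*(p - 1)*(p)
(2) = (d + 3)*(d^4 - 9*d^3 + 27*d^2 - 31*d + 12) = (d - 3)*(d + 3)*(d^3 - 6*d^2 + 9*d - 4) = (d - 3)*(d - 1)*(d + 3)*(d^2 - 5*d + 4) = (d - 4)*(d - 3)*(d - 1)*(d + 3)*(d - 1)
(3) = (b - 1)*(b^2 - 16) = (b - 4)*(b - 1)*(b + 4)
(4) = (q - 3)*(q + 4)
(5) = (c + 1)*(c^2 + 6*c + 8) = (c + 1)*(c + 2)*(c + 4)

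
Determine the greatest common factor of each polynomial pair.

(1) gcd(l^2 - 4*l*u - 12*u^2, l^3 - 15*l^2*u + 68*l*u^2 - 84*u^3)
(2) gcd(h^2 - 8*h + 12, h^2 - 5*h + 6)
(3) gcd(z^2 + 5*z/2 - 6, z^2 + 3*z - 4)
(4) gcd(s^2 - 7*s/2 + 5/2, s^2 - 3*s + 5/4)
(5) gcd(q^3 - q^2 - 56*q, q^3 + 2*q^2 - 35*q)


(1) = -l + 6*u
(2) = h - 2
(3) = gcd((z - 3/2)*(z + 4), (z - 1)*(z + 4)) = z + 4
(4) = gcd((s - 5/2)*(s - 1), (s - 5/2)*(s - 1/2)) = s - 5/2
(5) = gcd(q*(q - 8)*(q + 7), q*(q - 5)*(q + 7)) = q^2 + 7*q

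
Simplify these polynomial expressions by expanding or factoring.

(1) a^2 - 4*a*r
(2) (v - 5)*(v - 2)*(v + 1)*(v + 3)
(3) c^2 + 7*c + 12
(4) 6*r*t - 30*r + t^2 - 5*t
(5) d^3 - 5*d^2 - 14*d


(1) = a*(a - 4*r)
(2) = v^4 - 3*v^3 - 15*v^2 + 19*v + 30
(3) = (c + 3)*(c + 4)
(4) = (6*r + t)*(t - 5)
(5) = d*(d - 7)*(d + 2)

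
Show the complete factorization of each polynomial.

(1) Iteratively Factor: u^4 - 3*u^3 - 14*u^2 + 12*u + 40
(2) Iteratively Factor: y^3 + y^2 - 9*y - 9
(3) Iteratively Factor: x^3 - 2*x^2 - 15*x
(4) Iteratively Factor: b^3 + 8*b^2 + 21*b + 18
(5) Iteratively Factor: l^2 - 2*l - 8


(1) = (u + 2)*(u^3 - 5*u^2 - 4*u + 20) = (u + 2)^2*(u^2 - 7*u + 10) = (u - 2)*(u + 2)^2*(u - 5)
(2) = (y + 1)*(y^2 - 9) = (y - 3)*(y + 1)*(y + 3)
(3) = (x)*(x^2 - 2*x - 15) = x*(x - 5)*(x + 3)
(4) = (b + 2)*(b^2 + 6*b + 9) = (b + 2)*(b + 3)*(b + 3)
(5) = (l + 2)*(l - 4)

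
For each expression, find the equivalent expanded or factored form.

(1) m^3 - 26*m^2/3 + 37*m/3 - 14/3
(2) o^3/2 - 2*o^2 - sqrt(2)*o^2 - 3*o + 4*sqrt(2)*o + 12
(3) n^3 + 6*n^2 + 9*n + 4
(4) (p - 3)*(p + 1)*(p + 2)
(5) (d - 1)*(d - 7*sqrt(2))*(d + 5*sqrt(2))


(1) = (m - 7)*(m - 1)*(m - 2/3)
(2) = (o/2 + sqrt(2)/2)*(o - 4)*(o - 3*sqrt(2))
(3) = (n + 1)^2*(n + 4)
(4) = p^3 - 7*p - 6
(5) = d^3 - 2*sqrt(2)*d^2 - d^2 - 70*d + 2*sqrt(2)*d + 70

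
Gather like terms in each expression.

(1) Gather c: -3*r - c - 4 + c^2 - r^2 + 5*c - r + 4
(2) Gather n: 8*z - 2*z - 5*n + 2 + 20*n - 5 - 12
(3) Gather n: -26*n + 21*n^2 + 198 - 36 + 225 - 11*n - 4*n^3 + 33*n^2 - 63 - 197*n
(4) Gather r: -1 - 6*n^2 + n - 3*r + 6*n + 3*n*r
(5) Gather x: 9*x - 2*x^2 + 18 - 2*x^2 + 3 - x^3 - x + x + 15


(1) = c^2 + 4*c - r^2 - 4*r
(2) = 15*n + 6*z - 15
(3) = -4*n^3 + 54*n^2 - 234*n + 324
(4) = -6*n^2 + 7*n + r*(3*n - 3) - 1
(5) = -x^3 - 4*x^2 + 9*x + 36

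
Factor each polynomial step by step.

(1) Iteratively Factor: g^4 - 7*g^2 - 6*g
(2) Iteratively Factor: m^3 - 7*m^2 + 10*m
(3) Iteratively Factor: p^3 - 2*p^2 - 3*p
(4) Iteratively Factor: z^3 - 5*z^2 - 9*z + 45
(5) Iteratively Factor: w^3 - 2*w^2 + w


(1) = (g + 2)*(g^3 - 2*g^2 - 3*g) = (g + 1)*(g + 2)*(g^2 - 3*g) = (g - 3)*(g + 1)*(g + 2)*(g)
(2) = (m)*(m^2 - 7*m + 10) = m*(m - 5)*(m - 2)
(3) = (p + 1)*(p^2 - 3*p) = p*(p + 1)*(p - 3)
(4) = (z - 3)*(z^2 - 2*z - 15) = (z - 3)*(z + 3)*(z - 5)
(5) = (w - 1)*(w^2 - w) = w*(w - 1)*(w - 1)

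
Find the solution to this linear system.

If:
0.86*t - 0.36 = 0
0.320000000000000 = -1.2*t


Then:
No Solution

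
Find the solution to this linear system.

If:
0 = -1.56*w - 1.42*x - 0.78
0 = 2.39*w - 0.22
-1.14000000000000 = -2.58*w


Then:
No Solution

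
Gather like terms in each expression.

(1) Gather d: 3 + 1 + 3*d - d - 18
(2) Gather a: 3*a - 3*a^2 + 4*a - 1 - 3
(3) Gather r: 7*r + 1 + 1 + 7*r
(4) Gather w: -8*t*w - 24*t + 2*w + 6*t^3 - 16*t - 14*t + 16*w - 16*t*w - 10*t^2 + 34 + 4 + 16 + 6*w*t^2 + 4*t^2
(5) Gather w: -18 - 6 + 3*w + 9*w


(1) = 2*d - 14
(2) = -3*a^2 + 7*a - 4
(3) = 14*r + 2
(4) = 6*t^3 - 6*t^2 - 54*t + w*(6*t^2 - 24*t + 18) + 54
(5) = 12*w - 24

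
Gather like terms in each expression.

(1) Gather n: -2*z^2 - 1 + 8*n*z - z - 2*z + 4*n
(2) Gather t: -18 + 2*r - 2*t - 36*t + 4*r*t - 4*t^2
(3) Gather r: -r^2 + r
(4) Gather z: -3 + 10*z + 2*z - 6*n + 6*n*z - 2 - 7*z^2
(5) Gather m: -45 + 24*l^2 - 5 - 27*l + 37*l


(1) = n*(8*z + 4) - 2*z^2 - 3*z - 1
(2) = 2*r - 4*t^2 + t*(4*r - 38) - 18
(3) = -r^2 + r
(4) = -6*n - 7*z^2 + z*(6*n + 12) - 5
(5) = 24*l^2 + 10*l - 50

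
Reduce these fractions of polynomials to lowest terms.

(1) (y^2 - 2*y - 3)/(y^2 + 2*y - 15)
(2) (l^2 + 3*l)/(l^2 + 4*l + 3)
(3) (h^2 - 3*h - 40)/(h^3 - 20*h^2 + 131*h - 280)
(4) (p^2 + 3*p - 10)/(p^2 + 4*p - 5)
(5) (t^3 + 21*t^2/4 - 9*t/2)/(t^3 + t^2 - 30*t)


(1) = (y + 1)/(y + 5)
(2) = l/(l + 1)
(3) = (h + 5)/(h^2 - 12*h + 35)
(4) = (p - 2)/(p - 1)
(5) = (4*t - 3)/(4*t - 20)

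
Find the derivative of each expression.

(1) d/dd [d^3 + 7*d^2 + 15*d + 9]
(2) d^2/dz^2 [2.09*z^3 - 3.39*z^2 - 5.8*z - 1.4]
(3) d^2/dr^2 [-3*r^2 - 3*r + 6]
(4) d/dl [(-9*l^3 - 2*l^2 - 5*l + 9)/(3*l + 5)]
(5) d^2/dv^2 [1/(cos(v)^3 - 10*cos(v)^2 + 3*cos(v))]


(1) = 3*d^2 + 14*d + 15
(2) = 12.54*z - 6.78
(3) = -6
(4) = (-54*l^3 - 141*l^2 - 20*l - 52)/(9*l^2 + 30*l + 25)
(5) = ((15*cos(v) - 80*cos(2*v) + 9*cos(3*v))*(cos(v)^2 - 10*cos(v) + 3)*cos(v)/4 + 2*(3*cos(v)^2 - 20*cos(v) + 3)^2*sin(v)^2)/((cos(v)^2 - 10*cos(v) + 3)^3*cos(v)^3)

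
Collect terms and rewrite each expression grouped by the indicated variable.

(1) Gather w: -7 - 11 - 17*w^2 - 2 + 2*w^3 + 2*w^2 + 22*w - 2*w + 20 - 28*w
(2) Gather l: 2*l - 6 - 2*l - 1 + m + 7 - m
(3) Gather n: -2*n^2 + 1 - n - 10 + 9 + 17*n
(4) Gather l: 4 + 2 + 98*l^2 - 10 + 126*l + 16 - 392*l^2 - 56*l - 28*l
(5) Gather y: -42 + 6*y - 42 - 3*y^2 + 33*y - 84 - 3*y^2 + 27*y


(1) = 2*w^3 - 15*w^2 - 8*w
(2) = 0
(3) = -2*n^2 + 16*n
(4) = -294*l^2 + 42*l + 12
(5) = -6*y^2 + 66*y - 168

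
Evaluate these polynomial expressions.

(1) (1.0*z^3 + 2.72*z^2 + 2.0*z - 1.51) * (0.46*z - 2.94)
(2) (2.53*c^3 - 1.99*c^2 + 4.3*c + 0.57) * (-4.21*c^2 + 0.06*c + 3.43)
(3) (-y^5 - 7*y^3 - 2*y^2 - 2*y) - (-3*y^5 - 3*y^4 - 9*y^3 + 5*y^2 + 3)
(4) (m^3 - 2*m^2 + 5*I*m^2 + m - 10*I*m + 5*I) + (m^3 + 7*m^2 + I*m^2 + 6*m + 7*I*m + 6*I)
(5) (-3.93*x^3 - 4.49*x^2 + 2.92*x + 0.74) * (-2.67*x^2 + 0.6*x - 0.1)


(1) = 0.46*z^4 - 1.6888*z^3 - 7.0768*z^2 - 6.5746*z + 4.4394
(2) = -10.6513*c^5 + 8.5297*c^4 - 9.5445*c^3 - 8.9674*c^2 + 14.7832*c + 1.9551
(3) = 2*y^5 + 3*y^4 + 2*y^3 - 7*y^2 - 2*y - 3
(4) = 2*m^3 + 5*m^2 + 6*I*m^2 + 7*m - 3*I*m + 11*I
(5) = 10.4931*x^5 + 9.6303*x^4 - 10.0974*x^3 + 0.2252*x^2 + 0.152*x - 0.074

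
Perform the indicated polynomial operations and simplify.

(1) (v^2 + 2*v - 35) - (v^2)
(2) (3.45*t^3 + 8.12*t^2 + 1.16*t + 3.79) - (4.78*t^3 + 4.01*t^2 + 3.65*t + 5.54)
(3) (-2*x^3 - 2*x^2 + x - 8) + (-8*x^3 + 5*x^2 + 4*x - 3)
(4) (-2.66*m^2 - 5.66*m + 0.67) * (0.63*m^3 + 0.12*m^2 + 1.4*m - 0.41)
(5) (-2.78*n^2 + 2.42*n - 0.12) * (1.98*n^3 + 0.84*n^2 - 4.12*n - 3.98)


(1) = 2*v - 35
(2) = -1.33*t^3 + 4.11*t^2 - 2.49*t - 1.75
(3) = -10*x^3 + 3*x^2 + 5*x - 11
(4) = -1.6758*m^5 - 3.885*m^4 - 3.9811*m^3 - 6.753*m^2 + 3.2586*m - 0.2747
(5) = -5.5044*n^5 + 2.4564*n^4 + 13.2488*n^3 + 0.9932*n^2 - 9.1372*n + 0.4776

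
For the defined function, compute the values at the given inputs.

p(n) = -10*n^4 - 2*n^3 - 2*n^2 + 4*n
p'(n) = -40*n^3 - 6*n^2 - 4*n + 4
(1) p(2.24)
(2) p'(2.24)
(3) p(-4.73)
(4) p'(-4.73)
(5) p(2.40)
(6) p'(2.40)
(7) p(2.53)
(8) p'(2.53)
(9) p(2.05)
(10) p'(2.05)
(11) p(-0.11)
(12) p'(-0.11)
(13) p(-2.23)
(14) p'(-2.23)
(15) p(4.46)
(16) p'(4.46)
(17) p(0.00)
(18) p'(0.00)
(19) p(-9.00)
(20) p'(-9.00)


(1) = -275.32
(2) = -484.64
(3) = -4857.48
(4) = 4121.64
(5) = -361.34
(6) = -593.12
(7) = -444.79
(8) = -692.30
(9) = -194.05
(10) = -374.02
(11) = -0.46
(12) = 4.42
(13) = -243.98
(14) = 426.67
(15) = -4156.13
(16) = -3681.85
(17) = 0.00
(18) = 4.00
(19) = -64350.00
(20) = 28714.00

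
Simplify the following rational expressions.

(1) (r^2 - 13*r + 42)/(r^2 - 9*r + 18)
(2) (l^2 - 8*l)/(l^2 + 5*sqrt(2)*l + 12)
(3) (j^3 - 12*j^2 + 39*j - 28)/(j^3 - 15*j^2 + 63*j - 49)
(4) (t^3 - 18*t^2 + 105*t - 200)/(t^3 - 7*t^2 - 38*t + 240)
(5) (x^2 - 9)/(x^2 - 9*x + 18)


(1) = (r - 7)/(r - 3)
(2) = (l^2 - 8*l)/(l^2 + 5*sqrt(2)*l + 12)
(3) = (j - 4)/(j - 7)
(4) = (t - 5)/(t + 6)
(5) = (x + 3)/(x - 6)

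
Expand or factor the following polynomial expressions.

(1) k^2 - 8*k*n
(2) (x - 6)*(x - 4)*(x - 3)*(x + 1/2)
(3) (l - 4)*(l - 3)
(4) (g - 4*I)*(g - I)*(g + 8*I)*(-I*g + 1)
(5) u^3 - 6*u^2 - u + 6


(1) = k*(k - 8*n)
(2) = x^4 - 25*x^3/2 + 95*x^2/2 - 45*x - 36
(3) = l^2 - 7*l + 12
(4) = -I*g^4 + 4*g^3 - 33*I*g^2 + 4*g - 32*I
(5) = (u - 6)*(u - 1)*(u + 1)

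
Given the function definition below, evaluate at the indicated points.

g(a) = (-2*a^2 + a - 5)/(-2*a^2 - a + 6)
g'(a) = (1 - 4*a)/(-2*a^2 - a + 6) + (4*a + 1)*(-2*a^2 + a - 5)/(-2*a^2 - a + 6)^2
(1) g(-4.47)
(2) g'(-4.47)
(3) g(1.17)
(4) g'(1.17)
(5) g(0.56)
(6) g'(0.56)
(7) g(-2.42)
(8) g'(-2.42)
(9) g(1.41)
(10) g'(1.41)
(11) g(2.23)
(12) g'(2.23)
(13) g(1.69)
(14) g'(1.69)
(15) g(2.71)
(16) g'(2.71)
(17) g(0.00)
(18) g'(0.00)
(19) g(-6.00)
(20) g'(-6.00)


(1) = 1.68
(2) = 0.32
(3) = -3.14
(4) = -10.28
(5) = -1.05
(6) = -0.97
(7) = 5.81
(8) = 12.07
(9) = -12.33
(10) = -140.91
(11) = 2.06
(12) = -2.02
(13) = 6.43
(14) = -31.50
(15) = 1.49
(16) = -0.68
(17) = -0.83
(18) = 0.03
(19) = 1.38
(20) = 0.11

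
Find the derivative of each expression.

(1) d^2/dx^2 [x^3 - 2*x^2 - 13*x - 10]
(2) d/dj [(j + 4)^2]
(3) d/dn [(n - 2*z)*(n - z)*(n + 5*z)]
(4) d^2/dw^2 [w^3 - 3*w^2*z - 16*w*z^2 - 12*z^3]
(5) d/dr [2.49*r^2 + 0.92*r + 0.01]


(1) = 6*x - 4
(2) = 2*j + 8
(3) = 3*n^2 + 4*n*z - 13*z^2
(4) = 6*w - 6*z
(5) = 4.98*r + 0.92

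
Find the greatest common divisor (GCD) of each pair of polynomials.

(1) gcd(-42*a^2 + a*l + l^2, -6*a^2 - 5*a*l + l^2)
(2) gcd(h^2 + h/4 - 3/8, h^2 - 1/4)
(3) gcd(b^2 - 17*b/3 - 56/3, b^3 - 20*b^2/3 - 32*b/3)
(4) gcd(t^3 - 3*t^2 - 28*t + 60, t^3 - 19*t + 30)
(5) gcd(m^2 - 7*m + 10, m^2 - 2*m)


(1) = 6*a - l
(2) = h - 1/2
(3) = gcd((b - 8)*(b + 7/3), b*(b - 8)*(b + 4/3)) = b - 8
(4) = gcd((t - 6)*(t - 2)*(t + 5), (t - 3)*(t - 2)*(t + 5)) = t^2 + 3*t - 10
(5) = m - 2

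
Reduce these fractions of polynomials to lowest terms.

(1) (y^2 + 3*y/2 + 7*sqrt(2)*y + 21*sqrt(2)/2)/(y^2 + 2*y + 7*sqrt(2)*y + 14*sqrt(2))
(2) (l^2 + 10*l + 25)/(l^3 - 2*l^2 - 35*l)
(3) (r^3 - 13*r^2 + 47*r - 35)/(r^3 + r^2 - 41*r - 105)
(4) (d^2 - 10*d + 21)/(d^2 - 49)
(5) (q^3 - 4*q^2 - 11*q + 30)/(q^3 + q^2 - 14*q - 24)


(1) = (2*y + 3)/(2*y + 4)
(2) = (l + 5)/(l^2 - 7*l)
(3) = (r^2 - 6*r + 5)/(r^2 + 8*r + 15)
(4) = (d - 3)/(d + 7)
(5) = (q^2 - 7*q + 10)/(q^2 - 2*q - 8)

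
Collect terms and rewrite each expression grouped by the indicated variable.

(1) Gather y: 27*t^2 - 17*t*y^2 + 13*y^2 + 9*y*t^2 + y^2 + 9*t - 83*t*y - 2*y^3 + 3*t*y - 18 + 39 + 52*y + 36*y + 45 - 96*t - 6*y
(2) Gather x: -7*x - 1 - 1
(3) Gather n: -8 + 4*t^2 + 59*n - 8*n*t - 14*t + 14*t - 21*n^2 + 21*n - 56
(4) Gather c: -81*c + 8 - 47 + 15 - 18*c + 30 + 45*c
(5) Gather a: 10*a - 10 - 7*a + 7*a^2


(1) = 27*t^2 - 87*t - 2*y^3 + y^2*(14 - 17*t) + y*(9*t^2 - 80*t + 82) + 66
(2) = -7*x - 2
(3) = -21*n^2 + n*(80 - 8*t) + 4*t^2 - 64
(4) = 6 - 54*c
(5) = 7*a^2 + 3*a - 10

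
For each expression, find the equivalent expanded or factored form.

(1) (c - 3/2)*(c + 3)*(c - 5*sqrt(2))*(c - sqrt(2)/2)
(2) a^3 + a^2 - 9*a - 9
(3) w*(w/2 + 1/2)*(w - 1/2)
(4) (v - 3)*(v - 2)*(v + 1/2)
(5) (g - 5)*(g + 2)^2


(1) = c^4 - 11*sqrt(2)*c^3/2 + 3*c^3/2 - 33*sqrt(2)*c^2/4 + c^2/2 + 15*c/2 + 99*sqrt(2)*c/4 - 45/2
(2) = (a - 3)*(a + 1)*(a + 3)
(3) = w^3/2 + w^2/4 - w/4
(4) = v^3 - 9*v^2/2 + 7*v/2 + 3
(5) = g^3 - g^2 - 16*g - 20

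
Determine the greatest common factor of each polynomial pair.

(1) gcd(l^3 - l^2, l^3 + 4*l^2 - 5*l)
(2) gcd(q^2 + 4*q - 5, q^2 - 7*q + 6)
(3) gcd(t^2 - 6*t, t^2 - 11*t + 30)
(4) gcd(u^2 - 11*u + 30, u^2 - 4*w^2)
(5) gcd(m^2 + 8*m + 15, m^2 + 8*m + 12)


(1) = l^2 - l
(2) = q - 1
(3) = gcd(t*(t - 6), (t - 6)*(t - 5)) = t - 6
(4) = gcd((u - 6)*(u - 5), (u - 2*w)*(u + 2*w)) = 1
(5) = gcd((m + 3)*(m + 5), (m + 2)*(m + 6)) = 1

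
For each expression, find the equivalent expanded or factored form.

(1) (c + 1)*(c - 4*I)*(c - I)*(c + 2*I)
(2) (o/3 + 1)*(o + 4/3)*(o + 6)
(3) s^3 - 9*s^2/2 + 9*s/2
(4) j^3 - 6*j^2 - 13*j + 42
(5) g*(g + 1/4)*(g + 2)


(1) = c^4 + c^3 - 3*I*c^3 + 6*c^2 - 3*I*c^2 + 6*c - 8*I*c - 8*I
(2) = o^3/3 + 31*o^2/9 + 10*o + 8
(3) = s*(s - 3)*(s - 3/2)
(4) = (j - 7)*(j - 2)*(j + 3)
(5) = g^3 + 9*g^2/4 + g/2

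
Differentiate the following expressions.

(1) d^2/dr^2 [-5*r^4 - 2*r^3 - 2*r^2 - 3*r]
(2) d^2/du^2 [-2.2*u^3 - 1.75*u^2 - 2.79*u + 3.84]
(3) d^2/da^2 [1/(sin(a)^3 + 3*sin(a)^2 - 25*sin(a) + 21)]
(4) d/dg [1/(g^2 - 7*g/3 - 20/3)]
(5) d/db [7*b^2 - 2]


(1) = -60*r^2 - 12*r - 4
(2) = -13.2*u - 3.5
(3) = (-9*sin(a)^5 - 42*sin(a)^4 - 16*sin(a)^3 + 446*sin(a)^2 - 23*sin(a) - 1124)/((sin(a) - 3)^3*(sin(a) - 1)^2*(sin(a) + 7)^3)
(4) = 3*(7 - 6*g)/(-3*g^2 + 7*g + 20)^2
(5) = 14*b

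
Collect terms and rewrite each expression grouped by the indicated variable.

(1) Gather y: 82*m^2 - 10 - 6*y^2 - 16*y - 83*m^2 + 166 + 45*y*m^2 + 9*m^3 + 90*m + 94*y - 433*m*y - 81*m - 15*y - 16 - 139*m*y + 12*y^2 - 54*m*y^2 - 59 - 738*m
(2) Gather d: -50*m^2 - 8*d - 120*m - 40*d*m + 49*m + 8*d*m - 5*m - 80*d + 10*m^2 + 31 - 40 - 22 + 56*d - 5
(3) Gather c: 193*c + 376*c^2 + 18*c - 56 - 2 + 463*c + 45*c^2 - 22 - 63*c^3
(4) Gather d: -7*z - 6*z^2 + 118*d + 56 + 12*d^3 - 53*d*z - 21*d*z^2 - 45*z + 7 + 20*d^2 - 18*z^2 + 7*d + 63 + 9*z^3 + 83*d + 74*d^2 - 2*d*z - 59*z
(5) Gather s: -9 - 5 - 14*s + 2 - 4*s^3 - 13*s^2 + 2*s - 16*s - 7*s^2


(1) = 9*m^3 - m^2 - 729*m + y^2*(6 - 54*m) + y*(45*m^2 - 572*m + 63) + 81
(2) = d*(-32*m - 32) - 40*m^2 - 76*m - 36
(3) = -63*c^3 + 421*c^2 + 674*c - 80
(4) = 12*d^3 + 94*d^2 + d*(-21*z^2 - 55*z + 208) + 9*z^3 - 24*z^2 - 111*z + 126
(5) = -4*s^3 - 20*s^2 - 28*s - 12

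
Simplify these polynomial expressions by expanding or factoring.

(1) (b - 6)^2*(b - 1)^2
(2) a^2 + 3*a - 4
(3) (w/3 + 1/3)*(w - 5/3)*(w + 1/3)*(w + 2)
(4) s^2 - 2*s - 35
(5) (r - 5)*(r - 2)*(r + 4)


(1) = b^4 - 14*b^3 + 61*b^2 - 84*b + 36
(2) = (a - 1)*(a + 4)
(3) = w^4/3 + 5*w^3/9 - 23*w^2/27 - 13*w/9 - 10/27
(4) = (s - 7)*(s + 5)
(5) = r^3 - 3*r^2 - 18*r + 40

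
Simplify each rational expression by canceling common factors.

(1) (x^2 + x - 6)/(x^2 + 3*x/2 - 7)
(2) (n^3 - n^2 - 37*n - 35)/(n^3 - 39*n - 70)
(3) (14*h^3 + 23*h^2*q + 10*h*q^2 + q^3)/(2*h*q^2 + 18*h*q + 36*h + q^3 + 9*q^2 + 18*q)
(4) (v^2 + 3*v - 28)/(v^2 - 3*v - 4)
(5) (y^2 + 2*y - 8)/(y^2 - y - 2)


(1) = (2*x + 6)/(2*x + 7)
(2) = (n + 1)/(n + 2)
(3) = (7*h^2 + 8*h*q + q^2)/(q^2 + 9*q + 18)
(4) = (v + 7)/(v + 1)
(5) = (y + 4)/(y + 1)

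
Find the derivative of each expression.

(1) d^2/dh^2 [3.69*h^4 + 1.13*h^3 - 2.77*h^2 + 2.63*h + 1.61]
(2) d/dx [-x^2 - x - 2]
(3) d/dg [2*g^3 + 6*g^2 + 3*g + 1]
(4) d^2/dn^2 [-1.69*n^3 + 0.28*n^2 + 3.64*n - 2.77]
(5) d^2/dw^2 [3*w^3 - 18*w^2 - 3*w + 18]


(1) = 44.28*h^2 + 6.78*h - 5.54
(2) = -2*x - 1
(3) = 6*g^2 + 12*g + 3
(4) = 0.56 - 10.14*n
(5) = 18*w - 36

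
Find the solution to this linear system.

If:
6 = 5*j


Then:
j = 6/5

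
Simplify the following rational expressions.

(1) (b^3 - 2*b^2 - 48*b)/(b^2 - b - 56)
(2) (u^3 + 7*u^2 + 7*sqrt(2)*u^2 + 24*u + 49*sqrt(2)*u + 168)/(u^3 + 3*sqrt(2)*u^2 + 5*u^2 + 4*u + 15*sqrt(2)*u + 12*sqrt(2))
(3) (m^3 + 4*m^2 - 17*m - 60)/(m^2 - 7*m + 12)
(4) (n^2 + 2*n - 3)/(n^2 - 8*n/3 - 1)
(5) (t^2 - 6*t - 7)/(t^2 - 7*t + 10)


(1) = (b^2 + 6*b)/(b + 7)
(2) = (u^2 + u*(4*sqrt(2) + 7) + 28*sqrt(2))/(u^2 + 5*u + 4)
(3) = (m^2 + 8*m + 15)/(m - 3)
(4) = (3*n^2 + 6*n - 9)/(3*n^2 - 8*n - 3)
(5) = (t^2 - 6*t - 7)/(t^2 - 7*t + 10)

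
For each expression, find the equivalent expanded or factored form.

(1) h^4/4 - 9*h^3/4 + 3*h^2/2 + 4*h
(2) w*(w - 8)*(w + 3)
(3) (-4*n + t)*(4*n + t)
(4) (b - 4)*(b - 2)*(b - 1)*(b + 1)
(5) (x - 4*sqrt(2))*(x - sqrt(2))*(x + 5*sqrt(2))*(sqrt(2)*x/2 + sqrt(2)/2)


(1) = h*(h/4 + 1/4)*(h - 8)*(h - 2)
(2) = w^3 - 5*w^2 - 24*w
(3) = -16*n^2 + t^2
(4) = b^4 - 6*b^3 + 7*b^2 + 6*b - 8
(5) = sqrt(2)*x^4/2 + sqrt(2)*x^3/2 - 21*sqrt(2)*x^2 - 21*sqrt(2)*x + 40*x + 40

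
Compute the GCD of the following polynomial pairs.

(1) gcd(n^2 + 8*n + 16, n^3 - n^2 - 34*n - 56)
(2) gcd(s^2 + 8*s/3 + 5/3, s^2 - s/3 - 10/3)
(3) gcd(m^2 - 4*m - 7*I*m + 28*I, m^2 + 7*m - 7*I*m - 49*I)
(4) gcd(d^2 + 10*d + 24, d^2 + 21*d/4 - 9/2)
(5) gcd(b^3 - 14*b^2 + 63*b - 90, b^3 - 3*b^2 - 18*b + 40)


(1) = n + 4
(2) = s + 5/3
(3) = gcd((m - 4)*(m - 7*I), (m + 7)*(m - 7*I)) = m - 7*I
(4) = gcd((d + 4)*(d + 6), (d - 3/4)*(d + 6)) = d + 6
(5) = gcd((b - 6)*(b - 5)*(b - 3), (b - 5)*(b - 2)*(b + 4)) = b - 5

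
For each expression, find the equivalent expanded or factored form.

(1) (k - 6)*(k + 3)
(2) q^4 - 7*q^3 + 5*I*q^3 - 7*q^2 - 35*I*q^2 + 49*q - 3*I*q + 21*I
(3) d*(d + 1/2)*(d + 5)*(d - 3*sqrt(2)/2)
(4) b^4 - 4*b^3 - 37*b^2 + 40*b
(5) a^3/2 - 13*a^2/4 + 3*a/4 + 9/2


(1) = k^2 - 3*k - 18
(2) = (q - 7)*(q + I)^2*(q + 3*I)
(3) = d^4 - 3*sqrt(2)*d^3/2 + 11*d^3/2 - 33*sqrt(2)*d^2/4 + 5*d^2/2 - 15*sqrt(2)*d/4
(4) = b*(b - 8)*(b - 1)*(b + 5)
(5) = (a/2 + 1/2)*(a - 6)*(a - 3/2)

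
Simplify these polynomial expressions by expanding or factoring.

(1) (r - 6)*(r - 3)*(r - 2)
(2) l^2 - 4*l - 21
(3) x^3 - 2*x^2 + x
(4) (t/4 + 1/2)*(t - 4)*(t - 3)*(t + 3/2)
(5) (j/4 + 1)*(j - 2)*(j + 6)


(1) = r^3 - 11*r^2 + 36*r - 36
(2) = (l - 7)*(l + 3)
(3) = x*(x - 1)^2
(4) = t^4/4 - 7*t^3/8 - 19*t^2/8 + 21*t/4 + 9
(5) = j^3/4 + 2*j^2 + j - 12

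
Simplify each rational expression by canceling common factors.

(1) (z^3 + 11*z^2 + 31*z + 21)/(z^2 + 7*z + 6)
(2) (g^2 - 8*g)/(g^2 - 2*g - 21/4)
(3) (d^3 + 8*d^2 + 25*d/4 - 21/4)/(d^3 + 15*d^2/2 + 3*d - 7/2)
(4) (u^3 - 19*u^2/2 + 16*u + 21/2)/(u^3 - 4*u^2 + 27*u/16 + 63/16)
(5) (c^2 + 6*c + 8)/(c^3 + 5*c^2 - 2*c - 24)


(1) = (z^2 + 10*z + 21)/(z + 6)
(2) = (4*g^2 - 32*g)/(4*g^2 - 8*g - 21)
(3) = (2*d + 3)/(2*d + 2)
(4) = (16*u^2 - 104*u - 56)/(16*u^2 - 16*u - 21)
(5) = (c + 2)/(c^2 + c - 6)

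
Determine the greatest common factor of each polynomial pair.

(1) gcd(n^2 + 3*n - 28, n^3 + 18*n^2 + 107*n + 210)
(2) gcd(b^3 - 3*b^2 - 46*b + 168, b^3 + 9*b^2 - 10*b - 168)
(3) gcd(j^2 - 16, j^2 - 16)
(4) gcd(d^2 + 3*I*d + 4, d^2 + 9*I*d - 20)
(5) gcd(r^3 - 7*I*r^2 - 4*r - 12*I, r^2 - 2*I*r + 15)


(1) = n + 7
(2) = b^2 + 3*b - 28
(3) = gcd((j - 4)*(j + 4), (j - 4)*(j + 4)) = j^2 - 16
(4) = gcd((d - I)*(d + 4*I), (d + 4*I)*(d + 5*I)) = d + 4*I
(5) = 1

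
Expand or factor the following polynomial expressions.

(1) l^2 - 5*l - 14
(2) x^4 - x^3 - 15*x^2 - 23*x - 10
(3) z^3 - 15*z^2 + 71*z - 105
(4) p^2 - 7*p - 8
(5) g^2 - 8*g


(1) = (l - 7)*(l + 2)
(2) = (x - 5)*(x + 1)^2*(x + 2)
(3) = (z - 7)*(z - 5)*(z - 3)
(4) = (p - 8)*(p + 1)
(5) = g*(g - 8)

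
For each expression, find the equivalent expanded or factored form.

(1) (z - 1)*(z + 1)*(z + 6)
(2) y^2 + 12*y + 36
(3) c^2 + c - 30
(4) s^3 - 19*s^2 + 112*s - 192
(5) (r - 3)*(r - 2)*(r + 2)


(1) = z^3 + 6*z^2 - z - 6
(2) = (y + 6)^2
(3) = (c - 5)*(c + 6)
(4) = (s - 8)^2*(s - 3)
(5) = r^3 - 3*r^2 - 4*r + 12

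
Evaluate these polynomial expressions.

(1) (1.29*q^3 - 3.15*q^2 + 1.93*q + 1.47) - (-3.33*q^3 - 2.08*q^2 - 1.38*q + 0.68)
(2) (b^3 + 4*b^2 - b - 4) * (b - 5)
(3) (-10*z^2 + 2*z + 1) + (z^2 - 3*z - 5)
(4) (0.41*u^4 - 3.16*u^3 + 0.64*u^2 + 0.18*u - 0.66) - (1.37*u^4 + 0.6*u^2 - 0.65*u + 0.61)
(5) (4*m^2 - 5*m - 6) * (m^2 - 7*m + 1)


(1) = 4.62*q^3 - 1.07*q^2 + 3.31*q + 0.79
(2) = b^4 - b^3 - 21*b^2 + b + 20
(3) = -9*z^2 - z - 4
(4) = -0.96*u^4 - 3.16*u^3 + 0.04*u^2 + 0.83*u - 1.27
(5) = 4*m^4 - 33*m^3 + 33*m^2 + 37*m - 6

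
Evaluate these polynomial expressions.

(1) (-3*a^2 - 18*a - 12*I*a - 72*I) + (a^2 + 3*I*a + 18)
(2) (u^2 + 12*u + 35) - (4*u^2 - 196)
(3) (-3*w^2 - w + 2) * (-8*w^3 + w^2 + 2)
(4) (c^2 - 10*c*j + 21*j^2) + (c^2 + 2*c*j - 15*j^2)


(1) = -2*a^2 - 18*a - 9*I*a + 18 - 72*I
(2) = -3*u^2 + 12*u + 231
(3) = 24*w^5 + 5*w^4 - 17*w^3 - 4*w^2 - 2*w + 4
(4) = 2*c^2 - 8*c*j + 6*j^2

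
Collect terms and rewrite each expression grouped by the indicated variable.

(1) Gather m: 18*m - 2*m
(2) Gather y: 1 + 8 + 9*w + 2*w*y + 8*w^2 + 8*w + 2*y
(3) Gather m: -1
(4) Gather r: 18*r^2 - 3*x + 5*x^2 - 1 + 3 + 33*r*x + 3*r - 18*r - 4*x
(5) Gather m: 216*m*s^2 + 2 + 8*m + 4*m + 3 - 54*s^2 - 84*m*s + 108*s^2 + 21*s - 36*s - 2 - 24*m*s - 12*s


(1) = 16*m
(2) = 8*w^2 + 17*w + y*(2*w + 2) + 9
(3) = -1
(4) = 18*r^2 + r*(33*x - 15) + 5*x^2 - 7*x + 2
(5) = m*(216*s^2 - 108*s + 12) + 54*s^2 - 27*s + 3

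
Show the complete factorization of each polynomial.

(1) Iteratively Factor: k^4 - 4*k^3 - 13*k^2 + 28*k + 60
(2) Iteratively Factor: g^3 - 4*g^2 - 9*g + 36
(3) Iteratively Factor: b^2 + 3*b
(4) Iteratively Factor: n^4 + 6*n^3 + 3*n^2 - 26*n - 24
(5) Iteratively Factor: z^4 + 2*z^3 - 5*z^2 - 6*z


(1) = (k - 3)*(k^3 - k^2 - 16*k - 20) = (k - 5)*(k - 3)*(k^2 + 4*k + 4) = (k - 5)*(k - 3)*(k + 2)*(k + 2)
(2) = (g + 3)*(g^2 - 7*g + 12) = (g - 4)*(g + 3)*(g - 3)
(3) = (b)*(b + 3)
(4) = (n + 1)*(n^3 + 5*n^2 - 2*n - 24) = (n + 1)*(n + 4)*(n^2 + n - 6) = (n - 2)*(n + 1)*(n + 4)*(n + 3)
(5) = (z + 3)*(z^3 - z^2 - 2*z) = (z + 1)*(z + 3)*(z^2 - 2*z) = z*(z + 1)*(z + 3)*(z - 2)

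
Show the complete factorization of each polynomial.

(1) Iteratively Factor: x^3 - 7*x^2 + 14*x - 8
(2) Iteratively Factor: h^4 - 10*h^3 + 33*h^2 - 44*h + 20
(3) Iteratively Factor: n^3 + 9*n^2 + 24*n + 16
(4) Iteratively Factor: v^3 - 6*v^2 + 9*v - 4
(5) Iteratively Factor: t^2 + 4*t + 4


(1) = (x - 4)*(x^2 - 3*x + 2) = (x - 4)*(x - 1)*(x - 2)
(2) = (h - 1)*(h^3 - 9*h^2 + 24*h - 20) = (h - 2)*(h - 1)*(h^2 - 7*h + 10) = (h - 2)^2*(h - 1)*(h - 5)
(3) = (n + 4)*(n^2 + 5*n + 4) = (n + 4)^2*(n + 1)
(4) = (v - 1)*(v^2 - 5*v + 4) = (v - 4)*(v - 1)*(v - 1)
(5) = (t + 2)*(t + 2)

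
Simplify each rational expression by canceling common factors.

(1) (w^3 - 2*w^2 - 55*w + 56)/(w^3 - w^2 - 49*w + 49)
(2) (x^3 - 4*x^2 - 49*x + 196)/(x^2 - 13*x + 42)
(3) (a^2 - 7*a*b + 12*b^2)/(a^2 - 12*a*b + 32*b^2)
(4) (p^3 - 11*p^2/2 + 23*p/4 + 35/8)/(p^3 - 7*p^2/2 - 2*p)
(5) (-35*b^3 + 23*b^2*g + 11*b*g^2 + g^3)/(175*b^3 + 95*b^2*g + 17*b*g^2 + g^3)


(1) = (w - 8)/(w - 7)
(2) = (x^2 + 3*x - 28)/(x - 6)
(3) = (a - 3*b)/(a - 8*b)
(4) = (4*p^2 - 24*p + 35)/(4*p^2 - 16*p)
(5) = (-b + g)/(5*b + g)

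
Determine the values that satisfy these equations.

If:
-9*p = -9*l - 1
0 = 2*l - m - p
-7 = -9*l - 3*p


Then:
l = 5/9
m = 4/9
p = 2/3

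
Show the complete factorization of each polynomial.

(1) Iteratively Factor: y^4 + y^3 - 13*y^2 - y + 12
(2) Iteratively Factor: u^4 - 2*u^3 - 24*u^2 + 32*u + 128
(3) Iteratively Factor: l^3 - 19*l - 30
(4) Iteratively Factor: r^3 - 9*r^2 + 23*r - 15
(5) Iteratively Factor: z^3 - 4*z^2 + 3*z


(1) = (y + 1)*(y^3 - 13*y + 12) = (y - 1)*(y + 1)*(y^2 + y - 12) = (y - 3)*(y - 1)*(y + 1)*(y + 4)
(2) = (u - 4)*(u^3 + 2*u^2 - 16*u - 32) = (u - 4)*(u + 2)*(u^2 - 16) = (u - 4)*(u + 2)*(u + 4)*(u - 4)
(3) = (l + 3)*(l^2 - 3*l - 10) = (l - 5)*(l + 3)*(l + 2)
(4) = (r - 5)*(r^2 - 4*r + 3) = (r - 5)*(r - 1)*(r - 3)
(5) = (z)*(z^2 - 4*z + 3) = z*(z - 3)*(z - 1)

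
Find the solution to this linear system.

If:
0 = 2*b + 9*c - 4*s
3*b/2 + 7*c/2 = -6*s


Then:
b = -136*s/13
c = 36*s/13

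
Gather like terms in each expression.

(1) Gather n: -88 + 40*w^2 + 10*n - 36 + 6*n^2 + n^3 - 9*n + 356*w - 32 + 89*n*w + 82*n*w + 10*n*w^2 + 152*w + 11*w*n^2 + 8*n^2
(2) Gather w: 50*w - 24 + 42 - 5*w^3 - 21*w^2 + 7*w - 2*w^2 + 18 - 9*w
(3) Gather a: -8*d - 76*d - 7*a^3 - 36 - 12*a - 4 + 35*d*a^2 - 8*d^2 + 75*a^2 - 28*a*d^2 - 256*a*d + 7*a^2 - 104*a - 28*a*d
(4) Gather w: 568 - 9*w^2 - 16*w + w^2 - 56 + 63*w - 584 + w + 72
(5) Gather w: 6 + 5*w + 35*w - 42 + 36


(1) = n^3 + n^2*(11*w + 14) + n*(10*w^2 + 171*w + 1) + 40*w^2 + 508*w - 156
(2) = -5*w^3 - 23*w^2 + 48*w + 36
(3) = -7*a^3 + a^2*(35*d + 82) + a*(-28*d^2 - 284*d - 116) - 8*d^2 - 84*d - 40
(4) = -8*w^2 + 48*w
(5) = 40*w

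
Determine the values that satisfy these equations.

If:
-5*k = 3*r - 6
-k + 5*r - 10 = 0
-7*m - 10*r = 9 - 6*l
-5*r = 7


Then:
No Solution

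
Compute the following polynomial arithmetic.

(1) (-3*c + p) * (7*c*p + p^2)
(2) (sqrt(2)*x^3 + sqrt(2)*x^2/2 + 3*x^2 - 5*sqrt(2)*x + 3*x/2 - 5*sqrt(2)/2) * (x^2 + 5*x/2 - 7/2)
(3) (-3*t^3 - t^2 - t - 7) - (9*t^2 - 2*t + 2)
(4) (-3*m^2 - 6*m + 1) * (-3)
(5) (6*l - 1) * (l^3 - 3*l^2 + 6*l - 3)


(1) = -21*c^2*p + 4*c*p^2 + p^3
(2) = sqrt(2)*x^5 + 3*x^4 + 3*sqrt(2)*x^4 - 29*sqrt(2)*x^3/4 + 9*x^3 - 67*sqrt(2)*x^2/4 - 27*x^2/4 - 21*x/4 + 45*sqrt(2)*x/4 + 35*sqrt(2)/4
(3) = -3*t^3 - 10*t^2 + t - 9
(4) = 9*m^2 + 18*m - 3
(5) = 6*l^4 - 19*l^3 + 39*l^2 - 24*l + 3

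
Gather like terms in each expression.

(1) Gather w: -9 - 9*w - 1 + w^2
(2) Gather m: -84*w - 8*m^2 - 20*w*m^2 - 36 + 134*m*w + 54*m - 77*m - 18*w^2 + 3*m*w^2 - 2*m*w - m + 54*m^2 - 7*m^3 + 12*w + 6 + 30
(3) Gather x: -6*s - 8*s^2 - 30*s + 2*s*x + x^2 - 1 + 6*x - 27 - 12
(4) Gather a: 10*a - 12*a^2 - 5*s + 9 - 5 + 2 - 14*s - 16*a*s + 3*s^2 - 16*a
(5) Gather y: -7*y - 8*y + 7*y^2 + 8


(1) = w^2 - 9*w - 10
(2) = -7*m^3 + m^2*(46 - 20*w) + m*(3*w^2 + 132*w - 24) - 18*w^2 - 72*w
(3) = -8*s^2 - 36*s + x^2 + x*(2*s + 6) - 40
(4) = -12*a^2 + a*(-16*s - 6) + 3*s^2 - 19*s + 6
(5) = 7*y^2 - 15*y + 8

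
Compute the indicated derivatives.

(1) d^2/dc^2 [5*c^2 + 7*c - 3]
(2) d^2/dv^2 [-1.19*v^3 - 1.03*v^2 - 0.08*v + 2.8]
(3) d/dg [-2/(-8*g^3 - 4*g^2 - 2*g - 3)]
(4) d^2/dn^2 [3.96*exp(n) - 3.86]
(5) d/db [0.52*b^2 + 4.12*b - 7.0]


(1) = 10
(2) = -7.14*v - 2.06
(3) = 4*(-12*g^2 - 4*g - 1)/(8*g^3 + 4*g^2 + 2*g + 3)^2
(4) = 3.96*exp(n)
(5) = 1.04*b + 4.12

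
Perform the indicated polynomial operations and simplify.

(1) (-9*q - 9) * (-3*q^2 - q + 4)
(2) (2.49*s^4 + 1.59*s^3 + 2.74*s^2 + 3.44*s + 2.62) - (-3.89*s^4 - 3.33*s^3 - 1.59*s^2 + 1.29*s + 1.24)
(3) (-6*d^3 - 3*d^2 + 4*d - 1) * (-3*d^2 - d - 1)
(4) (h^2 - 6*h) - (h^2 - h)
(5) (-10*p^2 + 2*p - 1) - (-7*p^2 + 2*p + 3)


(1) = 27*q^3 + 36*q^2 - 27*q - 36
(2) = 6.38*s^4 + 4.92*s^3 + 4.33*s^2 + 2.15*s + 1.38
(3) = 18*d^5 + 15*d^4 - 3*d^3 + 2*d^2 - 3*d + 1
(4) = -5*h
(5) = -3*p^2 - 4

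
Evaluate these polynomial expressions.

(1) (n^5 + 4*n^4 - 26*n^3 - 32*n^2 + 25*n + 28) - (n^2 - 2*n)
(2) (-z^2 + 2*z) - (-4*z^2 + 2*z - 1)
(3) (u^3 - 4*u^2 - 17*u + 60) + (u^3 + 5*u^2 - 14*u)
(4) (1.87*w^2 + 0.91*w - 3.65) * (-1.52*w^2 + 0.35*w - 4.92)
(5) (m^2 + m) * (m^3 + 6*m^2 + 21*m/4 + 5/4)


(1) = n^5 + 4*n^4 - 26*n^3 - 33*n^2 + 27*n + 28
(2) = 3*z^2 + 1
(3) = 2*u^3 + u^2 - 31*u + 60
(4) = -2.8424*w^4 - 0.7287*w^3 - 3.3339*w^2 - 5.7547*w + 17.958
(5) = m^5 + 7*m^4 + 45*m^3/4 + 13*m^2/2 + 5*m/4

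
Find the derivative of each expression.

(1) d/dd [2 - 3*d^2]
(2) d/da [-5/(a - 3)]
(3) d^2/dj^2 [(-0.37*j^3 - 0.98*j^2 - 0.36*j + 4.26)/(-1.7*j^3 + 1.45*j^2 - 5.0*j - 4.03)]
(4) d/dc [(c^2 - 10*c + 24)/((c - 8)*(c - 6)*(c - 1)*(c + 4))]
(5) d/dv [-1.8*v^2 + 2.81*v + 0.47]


(1) = -6*d
(2) = 5/(a - 3)^2
(3) = (7.4885*j^6 - 12.6276*j^5 - 233.45964*j^4 + 106.44667*j^3 - 221.50344*j^2 + 409.098318*j - 245.462456)/(4.913*j^9 - 12.5715*j^8 + 54.07275*j^7 - 42.058525*j^6 + 99.4338*j^5 + 122.199225*j^4 + 32.52359*j^3 + 231.602085*j^2 + 243.6135*j + 65.450827)
(4) = (-2*c^3 + 17*c^2 - 40*c - 80)/(c^6 - 10*c^5 - 31*c^4 + 344*c^3 + 464*c^2 - 1792*c + 1024)
(5) = 2.81 - 3.6*v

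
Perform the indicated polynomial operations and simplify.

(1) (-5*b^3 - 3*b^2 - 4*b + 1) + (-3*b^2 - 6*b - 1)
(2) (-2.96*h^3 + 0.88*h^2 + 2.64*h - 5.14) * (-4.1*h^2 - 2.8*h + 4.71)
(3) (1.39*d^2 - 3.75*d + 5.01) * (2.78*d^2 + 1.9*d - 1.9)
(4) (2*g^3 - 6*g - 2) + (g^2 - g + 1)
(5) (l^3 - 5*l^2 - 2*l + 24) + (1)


(1) = -5*b^3 - 6*b^2 - 10*b
(2) = 12.136*h^5 + 4.68*h^4 - 27.2296*h^3 + 17.8268*h^2 + 26.8264*h - 24.2094
(3) = 3.8642*d^4 - 7.784*d^3 + 4.1618*d^2 + 16.644*d - 9.519
(4) = 2*g^3 + g^2 - 7*g - 1
(5) = l^3 - 5*l^2 - 2*l + 25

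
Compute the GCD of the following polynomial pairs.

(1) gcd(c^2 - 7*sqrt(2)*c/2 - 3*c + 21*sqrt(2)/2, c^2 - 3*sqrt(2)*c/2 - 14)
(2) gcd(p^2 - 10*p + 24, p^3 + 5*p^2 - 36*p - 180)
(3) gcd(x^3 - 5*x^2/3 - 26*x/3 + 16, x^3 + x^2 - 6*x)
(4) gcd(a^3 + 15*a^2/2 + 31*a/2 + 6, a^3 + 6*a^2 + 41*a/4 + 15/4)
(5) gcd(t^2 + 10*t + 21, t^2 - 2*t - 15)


(1) = c - 7*sqrt(2)/2
(2) = gcd((p - 6)*(p - 4), (p - 6)*(p + 5)*(p + 6)) = p - 6
(3) = gcd((x - 8/3)*(x - 2)*(x + 3), x*(x - 2)*(x + 3)) = x^2 + x - 6
(4) = a^2 + 7*a/2 + 3/2
(5) = gcd((t + 3)*(t + 7), (t - 5)*(t + 3)) = t + 3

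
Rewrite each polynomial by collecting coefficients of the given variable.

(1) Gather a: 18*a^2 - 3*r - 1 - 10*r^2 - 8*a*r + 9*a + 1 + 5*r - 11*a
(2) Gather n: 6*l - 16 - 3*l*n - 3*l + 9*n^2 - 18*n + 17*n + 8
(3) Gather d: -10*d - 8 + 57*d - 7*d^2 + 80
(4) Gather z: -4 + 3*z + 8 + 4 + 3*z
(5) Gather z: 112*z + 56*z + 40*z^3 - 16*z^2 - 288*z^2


(1) = 18*a^2 + a*(-8*r - 2) - 10*r^2 + 2*r
(2) = 3*l + 9*n^2 + n*(-3*l - 1) - 8
(3) = -7*d^2 + 47*d + 72
(4) = 6*z + 8
(5) = 40*z^3 - 304*z^2 + 168*z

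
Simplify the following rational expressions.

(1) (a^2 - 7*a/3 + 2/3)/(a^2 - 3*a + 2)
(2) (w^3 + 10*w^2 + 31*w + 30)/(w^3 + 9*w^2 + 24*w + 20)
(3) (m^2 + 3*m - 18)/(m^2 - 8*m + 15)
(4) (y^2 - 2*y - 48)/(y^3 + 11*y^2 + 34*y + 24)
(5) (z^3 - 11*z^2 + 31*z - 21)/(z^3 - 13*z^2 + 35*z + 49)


(1) = (3*a - 1)/(3*a - 3)
(2) = (w + 3)/(w + 2)
(3) = (m + 6)/(m - 5)
(4) = (y - 8)/(y^2 + 5*y + 4)
(5) = (z^2 - 4*z + 3)/(z^2 - 6*z - 7)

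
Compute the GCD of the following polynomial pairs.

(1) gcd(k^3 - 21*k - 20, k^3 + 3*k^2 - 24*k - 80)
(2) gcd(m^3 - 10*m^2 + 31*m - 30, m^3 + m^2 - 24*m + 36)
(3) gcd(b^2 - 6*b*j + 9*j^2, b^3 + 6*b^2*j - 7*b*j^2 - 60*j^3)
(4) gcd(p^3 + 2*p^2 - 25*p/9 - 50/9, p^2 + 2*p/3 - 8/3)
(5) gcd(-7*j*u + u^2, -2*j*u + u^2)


(1) = k^2 - k - 20
(2) = gcd((m - 5)*(m - 3)*(m - 2), (m - 3)*(m - 2)*(m + 6)) = m^2 - 5*m + 6
(3) = gcd((b - 3*j)^2, (b - 3*j)*(b + 4*j)*(b + 5*j)) = b - 3*j
(4) = gcd((p - 5/3)*(p + 5/3)*(p + 2), (p - 4/3)*(p + 2)) = p + 2
(5) = gcd(u*(-7*j + u), u*(-2*j + u)) = u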